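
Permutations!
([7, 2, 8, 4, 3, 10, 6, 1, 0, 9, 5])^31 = [7, 2, 8, 4, 3, 10, 6, 1, 0, 9, 5]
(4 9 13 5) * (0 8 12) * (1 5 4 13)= (0 8 12)(1 5 13 4 9)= [8, 5, 2, 3, 9, 13, 6, 7, 12, 1, 10, 11, 0, 4]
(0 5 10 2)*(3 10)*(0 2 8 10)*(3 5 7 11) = (0 7 11 3)(8 10) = [7, 1, 2, 0, 4, 5, 6, 11, 10, 9, 8, 3]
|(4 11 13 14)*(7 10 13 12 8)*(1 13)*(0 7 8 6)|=|(0 7 10 1 13 14 4 11 12 6)|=10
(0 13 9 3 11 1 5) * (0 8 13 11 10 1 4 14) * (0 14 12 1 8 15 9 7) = (0 11 4 12 1 5 15 9 3 10 8 13 7) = [11, 5, 2, 10, 12, 15, 6, 0, 13, 3, 8, 4, 1, 7, 14, 9]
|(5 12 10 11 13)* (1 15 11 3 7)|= 9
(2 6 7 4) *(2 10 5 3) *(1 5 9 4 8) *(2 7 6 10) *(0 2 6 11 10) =[2, 5, 0, 7, 6, 3, 11, 8, 1, 4, 9, 10] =(0 2)(1 5 3 7 8)(4 6 11 10 9)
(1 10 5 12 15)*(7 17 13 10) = (1 7 17 13 10 5 12 15) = [0, 7, 2, 3, 4, 12, 6, 17, 8, 9, 5, 11, 15, 10, 14, 1, 16, 13]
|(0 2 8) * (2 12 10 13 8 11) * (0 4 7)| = |(0 12 10 13 8 4 7)(2 11)| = 14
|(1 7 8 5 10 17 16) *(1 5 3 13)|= 20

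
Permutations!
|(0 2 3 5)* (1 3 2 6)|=5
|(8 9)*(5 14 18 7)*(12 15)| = 4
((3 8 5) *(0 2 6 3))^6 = ((0 2 6 3 8 5))^6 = (8)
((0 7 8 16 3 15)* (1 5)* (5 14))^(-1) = (0 15 3 16 8 7)(1 5 14)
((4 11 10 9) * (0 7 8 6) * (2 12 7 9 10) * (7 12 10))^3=(12)(0 11 7)(2 8 9)(4 10 6)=((12)(0 9 4 11 2 10 7 8 6))^3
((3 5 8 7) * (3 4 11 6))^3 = ((3 5 8 7 4 11 6))^3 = (3 7 6 8 11 5 4)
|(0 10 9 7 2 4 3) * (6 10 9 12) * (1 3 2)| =30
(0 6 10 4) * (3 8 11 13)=[6, 1, 2, 8, 0, 5, 10, 7, 11, 9, 4, 13, 12, 3]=(0 6 10 4)(3 8 11 13)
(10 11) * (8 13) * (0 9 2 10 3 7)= (0 9 2 10 11 3 7)(8 13)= [9, 1, 10, 7, 4, 5, 6, 0, 13, 2, 11, 3, 12, 8]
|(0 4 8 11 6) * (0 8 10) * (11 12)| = 12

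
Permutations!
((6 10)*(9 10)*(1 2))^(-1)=((1 2)(6 9 10))^(-1)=(1 2)(6 10 9)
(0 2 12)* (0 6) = (0 2 12 6) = [2, 1, 12, 3, 4, 5, 0, 7, 8, 9, 10, 11, 6]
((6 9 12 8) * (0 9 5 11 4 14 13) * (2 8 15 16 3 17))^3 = (0 15 17 6 4)(2 5 14 9 16)(3 8 11 13 12)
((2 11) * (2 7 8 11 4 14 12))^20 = ((2 4 14 12)(7 8 11))^20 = (14)(7 11 8)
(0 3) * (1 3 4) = [4, 3, 2, 0, 1] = (0 4 1 3)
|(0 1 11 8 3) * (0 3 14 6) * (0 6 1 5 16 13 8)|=8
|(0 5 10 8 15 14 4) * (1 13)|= |(0 5 10 8 15 14 4)(1 13)|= 14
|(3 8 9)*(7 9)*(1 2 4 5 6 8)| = 9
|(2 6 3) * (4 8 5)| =|(2 6 3)(4 8 5)| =3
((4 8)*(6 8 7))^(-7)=(4 7 6 8)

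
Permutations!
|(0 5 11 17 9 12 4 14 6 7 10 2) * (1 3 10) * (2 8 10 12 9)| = 70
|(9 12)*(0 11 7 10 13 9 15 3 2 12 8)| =28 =|(0 11 7 10 13 9 8)(2 12 15 3)|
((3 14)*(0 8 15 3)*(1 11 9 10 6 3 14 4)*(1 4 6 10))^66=((0 8 15 14)(1 11 9)(3 6))^66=(0 15)(8 14)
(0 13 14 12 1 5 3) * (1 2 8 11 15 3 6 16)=(0 13 14 12 2 8 11 15 3)(1 5 6 16)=[13, 5, 8, 0, 4, 6, 16, 7, 11, 9, 10, 15, 2, 14, 12, 3, 1]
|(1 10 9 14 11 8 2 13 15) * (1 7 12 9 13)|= |(1 10 13 15 7 12 9 14 11 8 2)|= 11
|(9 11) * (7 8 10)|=|(7 8 10)(9 11)|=6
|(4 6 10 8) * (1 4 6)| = |(1 4)(6 10 8)| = 6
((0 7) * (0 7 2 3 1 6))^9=(7)(0 6 1 3 2)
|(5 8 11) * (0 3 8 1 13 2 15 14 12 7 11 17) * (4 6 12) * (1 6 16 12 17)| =16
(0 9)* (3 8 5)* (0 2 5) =(0 9 2 5 3 8) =[9, 1, 5, 8, 4, 3, 6, 7, 0, 2]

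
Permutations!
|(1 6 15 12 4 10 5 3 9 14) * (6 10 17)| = 30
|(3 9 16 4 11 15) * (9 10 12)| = 8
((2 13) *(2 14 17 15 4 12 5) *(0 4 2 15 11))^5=((0 4 12 5 15 2 13 14 17 11))^5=(0 2)(4 13)(5 17)(11 15)(12 14)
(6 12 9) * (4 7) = [0, 1, 2, 3, 7, 5, 12, 4, 8, 6, 10, 11, 9] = (4 7)(6 12 9)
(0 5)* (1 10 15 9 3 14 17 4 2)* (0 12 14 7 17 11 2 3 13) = (0 5 12 14 11 2 1 10 15 9 13)(3 7 17 4) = [5, 10, 1, 7, 3, 12, 6, 17, 8, 13, 15, 2, 14, 0, 11, 9, 16, 4]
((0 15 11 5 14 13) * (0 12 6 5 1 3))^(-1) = ((0 15 11 1 3)(5 14 13 12 6))^(-1) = (0 3 1 11 15)(5 6 12 13 14)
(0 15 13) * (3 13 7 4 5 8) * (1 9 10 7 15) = (15)(0 1 9 10 7 4 5 8 3 13) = [1, 9, 2, 13, 5, 8, 6, 4, 3, 10, 7, 11, 12, 0, 14, 15]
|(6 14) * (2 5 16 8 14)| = |(2 5 16 8 14 6)| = 6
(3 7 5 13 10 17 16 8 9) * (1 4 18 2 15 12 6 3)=(1 4 18 2 15 12 6 3 7 5 13 10 17 16 8 9)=[0, 4, 15, 7, 18, 13, 3, 5, 9, 1, 17, 11, 6, 10, 14, 12, 8, 16, 2]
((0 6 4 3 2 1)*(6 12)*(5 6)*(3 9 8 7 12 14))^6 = ((0 14 3 2 1)(4 9 8 7 12 5 6))^6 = (0 14 3 2 1)(4 6 5 12 7 8 9)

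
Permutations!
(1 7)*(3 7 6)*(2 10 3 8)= (1 6 8 2 10 3 7)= [0, 6, 10, 7, 4, 5, 8, 1, 2, 9, 3]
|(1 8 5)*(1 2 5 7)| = 6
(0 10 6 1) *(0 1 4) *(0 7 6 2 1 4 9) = (0 10 2 1 4 7 6 9) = [10, 4, 1, 3, 7, 5, 9, 6, 8, 0, 2]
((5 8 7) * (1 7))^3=(1 8 5 7)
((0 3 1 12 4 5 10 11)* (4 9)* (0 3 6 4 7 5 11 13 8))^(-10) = ((0 6 4 11 3 1 12 9 7 5 10 13 8))^(-10) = (0 11 12 5 8 4 1 7 13 6 3 9 10)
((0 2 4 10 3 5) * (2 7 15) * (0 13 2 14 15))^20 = ((0 7)(2 4 10 3 5 13)(14 15))^20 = (15)(2 10 5)(3 13 4)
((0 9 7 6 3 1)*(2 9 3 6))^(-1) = ((0 3 1)(2 9 7))^(-1) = (0 1 3)(2 7 9)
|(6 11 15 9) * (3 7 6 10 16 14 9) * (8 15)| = 12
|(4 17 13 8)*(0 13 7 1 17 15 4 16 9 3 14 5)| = |(0 13 8 16 9 3 14 5)(1 17 7)(4 15)| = 24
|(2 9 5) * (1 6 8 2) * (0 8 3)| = 8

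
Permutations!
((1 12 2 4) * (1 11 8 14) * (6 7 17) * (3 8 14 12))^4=((1 3 8 12 2 4 11 14)(6 7 17))^4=(1 2)(3 4)(6 7 17)(8 11)(12 14)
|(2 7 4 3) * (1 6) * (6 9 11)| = |(1 9 11 6)(2 7 4 3)| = 4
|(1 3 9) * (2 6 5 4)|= 12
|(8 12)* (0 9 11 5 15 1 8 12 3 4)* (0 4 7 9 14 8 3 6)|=28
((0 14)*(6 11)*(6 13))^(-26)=(14)(6 11 13)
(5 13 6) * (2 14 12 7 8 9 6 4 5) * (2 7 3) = (2 14 12 3)(4 5 13)(6 7 8 9) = [0, 1, 14, 2, 5, 13, 7, 8, 9, 6, 10, 11, 3, 4, 12]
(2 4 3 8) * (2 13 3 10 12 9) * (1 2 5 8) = (1 2 4 10 12 9 5 8 13 3) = [0, 2, 4, 1, 10, 8, 6, 7, 13, 5, 12, 11, 9, 3]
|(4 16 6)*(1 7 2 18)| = |(1 7 2 18)(4 16 6)| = 12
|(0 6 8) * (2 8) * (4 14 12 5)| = 4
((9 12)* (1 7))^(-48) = (12)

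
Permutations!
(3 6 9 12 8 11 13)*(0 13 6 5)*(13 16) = (0 16 13 3 5)(6 9 12 8 11) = [16, 1, 2, 5, 4, 0, 9, 7, 11, 12, 10, 6, 8, 3, 14, 15, 13]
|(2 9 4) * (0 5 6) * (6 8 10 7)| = 6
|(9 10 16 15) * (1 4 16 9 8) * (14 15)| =6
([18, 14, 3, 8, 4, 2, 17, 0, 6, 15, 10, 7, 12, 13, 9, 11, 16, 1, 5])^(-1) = [7, 17, 5, 2, 4, 18, 8, 11, 3, 14, 10, 15, 12, 13, 1, 9, 16, 6, 0]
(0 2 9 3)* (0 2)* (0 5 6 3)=(0 5 6 3 2 9)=[5, 1, 9, 2, 4, 6, 3, 7, 8, 0]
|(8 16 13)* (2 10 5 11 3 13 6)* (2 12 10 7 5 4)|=12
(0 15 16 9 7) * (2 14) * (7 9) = (0 15 16 7)(2 14) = [15, 1, 14, 3, 4, 5, 6, 0, 8, 9, 10, 11, 12, 13, 2, 16, 7]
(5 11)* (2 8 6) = (2 8 6)(5 11) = [0, 1, 8, 3, 4, 11, 2, 7, 6, 9, 10, 5]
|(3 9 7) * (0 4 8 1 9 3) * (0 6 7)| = |(0 4 8 1 9)(6 7)| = 10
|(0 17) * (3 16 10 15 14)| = 10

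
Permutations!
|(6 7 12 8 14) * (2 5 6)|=|(2 5 6 7 12 8 14)|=7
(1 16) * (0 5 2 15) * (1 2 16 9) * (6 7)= (0 5 16 2 15)(1 9)(6 7)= [5, 9, 15, 3, 4, 16, 7, 6, 8, 1, 10, 11, 12, 13, 14, 0, 2]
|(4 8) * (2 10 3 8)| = 5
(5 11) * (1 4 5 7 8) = (1 4 5 11 7 8) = [0, 4, 2, 3, 5, 11, 6, 8, 1, 9, 10, 7]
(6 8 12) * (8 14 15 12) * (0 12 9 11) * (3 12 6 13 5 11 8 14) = (0 6 3 12 13 5 11)(8 14 15 9) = [6, 1, 2, 12, 4, 11, 3, 7, 14, 8, 10, 0, 13, 5, 15, 9]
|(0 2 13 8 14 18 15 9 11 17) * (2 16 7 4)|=13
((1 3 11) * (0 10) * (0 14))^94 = (0 10 14)(1 3 11)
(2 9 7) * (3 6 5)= (2 9 7)(3 6 5)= [0, 1, 9, 6, 4, 3, 5, 2, 8, 7]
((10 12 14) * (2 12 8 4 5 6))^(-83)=(2 4 14 6 8 12 5 10)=((2 12 14 10 8 4 5 6))^(-83)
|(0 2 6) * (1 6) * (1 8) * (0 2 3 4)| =|(0 3 4)(1 6 2 8)| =12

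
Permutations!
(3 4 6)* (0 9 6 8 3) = [9, 1, 2, 4, 8, 5, 0, 7, 3, 6] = (0 9 6)(3 4 8)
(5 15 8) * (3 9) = [0, 1, 2, 9, 4, 15, 6, 7, 5, 3, 10, 11, 12, 13, 14, 8] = (3 9)(5 15 8)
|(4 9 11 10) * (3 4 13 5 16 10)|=|(3 4 9 11)(5 16 10 13)|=4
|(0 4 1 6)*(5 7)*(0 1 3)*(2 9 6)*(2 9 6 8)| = 30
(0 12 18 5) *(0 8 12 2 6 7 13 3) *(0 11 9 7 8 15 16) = (0 2 6 8 12 18 5 15 16)(3 11 9 7 13) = [2, 1, 6, 11, 4, 15, 8, 13, 12, 7, 10, 9, 18, 3, 14, 16, 0, 17, 5]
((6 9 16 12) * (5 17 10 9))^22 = ((5 17 10 9 16 12 6))^22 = (5 17 10 9 16 12 6)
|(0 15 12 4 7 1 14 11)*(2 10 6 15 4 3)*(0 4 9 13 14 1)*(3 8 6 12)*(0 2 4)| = 45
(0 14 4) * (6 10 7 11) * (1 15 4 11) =(0 14 11 6 10 7 1 15 4) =[14, 15, 2, 3, 0, 5, 10, 1, 8, 9, 7, 6, 12, 13, 11, 4]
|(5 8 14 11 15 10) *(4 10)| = |(4 10 5 8 14 11 15)| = 7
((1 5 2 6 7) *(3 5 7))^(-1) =(1 7)(2 5 3 6)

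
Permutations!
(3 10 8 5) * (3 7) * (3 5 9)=[0, 1, 2, 10, 4, 7, 6, 5, 9, 3, 8]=(3 10 8 9)(5 7)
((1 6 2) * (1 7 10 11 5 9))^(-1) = (1 9 5 11 10 7 2 6)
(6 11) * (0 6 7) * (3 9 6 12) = (0 12 3 9 6 11 7) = [12, 1, 2, 9, 4, 5, 11, 0, 8, 6, 10, 7, 3]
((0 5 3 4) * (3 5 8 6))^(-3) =((0 8 6 3 4))^(-3) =(0 6 4 8 3)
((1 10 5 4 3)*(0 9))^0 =(10)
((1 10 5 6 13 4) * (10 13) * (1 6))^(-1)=(1 5 10 6 4 13)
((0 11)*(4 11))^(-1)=((0 4 11))^(-1)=(0 11 4)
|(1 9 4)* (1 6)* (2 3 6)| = 6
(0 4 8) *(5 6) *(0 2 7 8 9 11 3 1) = (0 4 9 11 3 1)(2 7 8)(5 6) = [4, 0, 7, 1, 9, 6, 5, 8, 2, 11, 10, 3]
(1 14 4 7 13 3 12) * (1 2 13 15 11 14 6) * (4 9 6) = (1 4 7 15 11 14 9 6)(2 13 3 12) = [0, 4, 13, 12, 7, 5, 1, 15, 8, 6, 10, 14, 2, 3, 9, 11]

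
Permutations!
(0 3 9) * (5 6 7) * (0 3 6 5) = (0 6 7)(3 9) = [6, 1, 2, 9, 4, 5, 7, 0, 8, 3]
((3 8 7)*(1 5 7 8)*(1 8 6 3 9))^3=(1 9 7 5)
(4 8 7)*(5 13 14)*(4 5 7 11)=(4 8 11)(5 13 14 7)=[0, 1, 2, 3, 8, 13, 6, 5, 11, 9, 10, 4, 12, 14, 7]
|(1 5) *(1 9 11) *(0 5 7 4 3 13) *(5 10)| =10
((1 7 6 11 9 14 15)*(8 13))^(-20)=((1 7 6 11 9 14 15)(8 13))^(-20)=(1 7 6 11 9 14 15)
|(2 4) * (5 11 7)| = |(2 4)(5 11 7)| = 6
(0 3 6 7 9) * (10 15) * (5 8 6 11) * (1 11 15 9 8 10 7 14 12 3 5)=(0 5 10 9)(1 11)(3 15 7 8 6 14 12)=[5, 11, 2, 15, 4, 10, 14, 8, 6, 0, 9, 1, 3, 13, 12, 7]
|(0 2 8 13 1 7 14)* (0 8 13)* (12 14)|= |(0 2 13 1 7 12 14 8)|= 8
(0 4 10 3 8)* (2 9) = [4, 1, 9, 8, 10, 5, 6, 7, 0, 2, 3] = (0 4 10 3 8)(2 9)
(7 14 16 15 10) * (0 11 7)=(0 11 7 14 16 15 10)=[11, 1, 2, 3, 4, 5, 6, 14, 8, 9, 0, 7, 12, 13, 16, 10, 15]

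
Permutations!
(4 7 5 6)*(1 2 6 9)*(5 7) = (1 2 6 4 5 9) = [0, 2, 6, 3, 5, 9, 4, 7, 8, 1]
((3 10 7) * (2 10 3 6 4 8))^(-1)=((2 10 7 6 4 8))^(-1)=(2 8 4 6 7 10)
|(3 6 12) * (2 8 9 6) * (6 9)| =5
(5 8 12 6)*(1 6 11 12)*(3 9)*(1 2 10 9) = (1 6 5 8 2 10 9 3)(11 12) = [0, 6, 10, 1, 4, 8, 5, 7, 2, 3, 9, 12, 11]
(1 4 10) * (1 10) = (10)(1 4) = [0, 4, 2, 3, 1, 5, 6, 7, 8, 9, 10]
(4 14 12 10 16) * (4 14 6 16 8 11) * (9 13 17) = [0, 1, 2, 3, 6, 5, 16, 7, 11, 13, 8, 4, 10, 17, 12, 15, 14, 9] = (4 6 16 14 12 10 8 11)(9 13 17)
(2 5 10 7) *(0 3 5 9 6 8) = [3, 1, 9, 5, 4, 10, 8, 2, 0, 6, 7] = (0 3 5 10 7 2 9 6 8)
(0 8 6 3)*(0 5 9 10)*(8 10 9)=[10, 1, 2, 5, 4, 8, 3, 7, 6, 9, 0]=(0 10)(3 5 8 6)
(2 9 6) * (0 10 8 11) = (0 10 8 11)(2 9 6) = [10, 1, 9, 3, 4, 5, 2, 7, 11, 6, 8, 0]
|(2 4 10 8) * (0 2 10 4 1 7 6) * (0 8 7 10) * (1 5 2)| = |(0 1 10 7 6 8)(2 5)| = 6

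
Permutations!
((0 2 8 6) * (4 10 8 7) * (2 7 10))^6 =(0 6 8 10 2 4 7)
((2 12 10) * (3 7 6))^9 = (12)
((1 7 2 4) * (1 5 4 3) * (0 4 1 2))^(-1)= ((0 4 5 1 7)(2 3))^(-1)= (0 7 1 5 4)(2 3)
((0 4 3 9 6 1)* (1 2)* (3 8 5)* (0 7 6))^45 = (0 5)(1 7 6 2)(3 4)(8 9)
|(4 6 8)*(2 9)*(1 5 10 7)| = |(1 5 10 7)(2 9)(4 6 8)| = 12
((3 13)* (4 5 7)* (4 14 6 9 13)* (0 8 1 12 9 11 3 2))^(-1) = (0 2 13 9 12 1 8)(3 11 6 14 7 5 4)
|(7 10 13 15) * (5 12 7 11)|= |(5 12 7 10 13 15 11)|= 7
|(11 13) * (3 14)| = 2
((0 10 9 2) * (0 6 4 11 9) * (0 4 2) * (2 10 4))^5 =((0 4 11 9)(2 6 10))^5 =(0 4 11 9)(2 10 6)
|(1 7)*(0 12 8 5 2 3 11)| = 14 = |(0 12 8 5 2 3 11)(1 7)|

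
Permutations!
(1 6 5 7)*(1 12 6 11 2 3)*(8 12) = [0, 11, 3, 1, 4, 7, 5, 8, 12, 9, 10, 2, 6] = (1 11 2 3)(5 7 8 12 6)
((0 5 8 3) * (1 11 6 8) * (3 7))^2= ((0 5 1 11 6 8 7 3))^2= (0 1 6 7)(3 5 11 8)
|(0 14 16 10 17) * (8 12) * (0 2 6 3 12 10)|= 21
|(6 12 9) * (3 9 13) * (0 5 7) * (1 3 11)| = |(0 5 7)(1 3 9 6 12 13 11)| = 21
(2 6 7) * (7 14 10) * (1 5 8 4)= (1 5 8 4)(2 6 14 10 7)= [0, 5, 6, 3, 1, 8, 14, 2, 4, 9, 7, 11, 12, 13, 10]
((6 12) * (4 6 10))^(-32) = ((4 6 12 10))^(-32) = (12)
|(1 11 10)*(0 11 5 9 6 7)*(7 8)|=|(0 11 10 1 5 9 6 8 7)|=9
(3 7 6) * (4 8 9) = [0, 1, 2, 7, 8, 5, 3, 6, 9, 4] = (3 7 6)(4 8 9)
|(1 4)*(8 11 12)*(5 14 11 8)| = |(1 4)(5 14 11 12)| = 4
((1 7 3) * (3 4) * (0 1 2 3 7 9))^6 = (9)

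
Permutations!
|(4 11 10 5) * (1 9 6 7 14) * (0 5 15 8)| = 35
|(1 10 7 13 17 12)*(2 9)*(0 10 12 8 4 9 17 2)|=|(0 10 7 13 2 17 8 4 9)(1 12)|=18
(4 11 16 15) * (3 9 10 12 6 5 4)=(3 9 10 12 6 5 4 11 16 15)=[0, 1, 2, 9, 11, 4, 5, 7, 8, 10, 12, 16, 6, 13, 14, 3, 15]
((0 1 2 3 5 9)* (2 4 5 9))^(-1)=(0 9 3 2 5 4 1)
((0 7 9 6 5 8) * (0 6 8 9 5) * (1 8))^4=(0 1 7 8 5 6 9)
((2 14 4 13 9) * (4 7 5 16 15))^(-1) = (2 9 13 4 15 16 5 7 14) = ((2 14 7 5 16 15 4 13 9))^(-1)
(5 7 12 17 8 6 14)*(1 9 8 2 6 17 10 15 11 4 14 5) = [0, 9, 6, 3, 14, 7, 5, 12, 17, 8, 15, 4, 10, 13, 1, 11, 16, 2] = (1 9 8 17 2 6 5 7 12 10 15 11 4 14)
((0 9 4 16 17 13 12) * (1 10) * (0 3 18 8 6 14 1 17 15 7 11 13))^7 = (0 13 1 15 8 9 12 10 7 6 4 3 17 11 14 16 18)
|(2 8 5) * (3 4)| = 6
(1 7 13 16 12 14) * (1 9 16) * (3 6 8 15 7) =(1 3 6 8 15 7 13)(9 16 12 14) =[0, 3, 2, 6, 4, 5, 8, 13, 15, 16, 10, 11, 14, 1, 9, 7, 12]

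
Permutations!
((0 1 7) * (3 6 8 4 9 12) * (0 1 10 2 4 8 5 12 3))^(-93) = ((0 10 2 4 9 3 6 5 12)(1 7))^(-93) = (0 6 4)(1 7)(2 12 3)(5 9 10)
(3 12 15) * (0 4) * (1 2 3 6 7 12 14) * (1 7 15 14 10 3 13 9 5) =(0 4)(1 2 13 9 5)(3 10)(6 15)(7 12 14) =[4, 2, 13, 10, 0, 1, 15, 12, 8, 5, 3, 11, 14, 9, 7, 6]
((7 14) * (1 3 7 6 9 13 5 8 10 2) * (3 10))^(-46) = ((1 10 2)(3 7 14 6 9 13 5 8))^(-46) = (1 2 10)(3 14 9 5)(6 13 8 7)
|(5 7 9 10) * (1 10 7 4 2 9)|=7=|(1 10 5 4 2 9 7)|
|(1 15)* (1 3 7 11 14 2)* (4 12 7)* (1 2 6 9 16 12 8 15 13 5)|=|(1 13 5)(3 4 8 15)(6 9 16 12 7 11 14)|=84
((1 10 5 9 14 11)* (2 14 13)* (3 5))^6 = (1 2 5)(3 11 13)(9 10 14)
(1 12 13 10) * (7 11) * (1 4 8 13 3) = (1 12 3)(4 8 13 10)(7 11) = [0, 12, 2, 1, 8, 5, 6, 11, 13, 9, 4, 7, 3, 10]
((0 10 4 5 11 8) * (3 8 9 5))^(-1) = ((0 10 4 3 8)(5 11 9))^(-1) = (0 8 3 4 10)(5 9 11)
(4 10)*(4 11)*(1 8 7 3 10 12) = [0, 8, 2, 10, 12, 5, 6, 3, 7, 9, 11, 4, 1] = (1 8 7 3 10 11 4 12)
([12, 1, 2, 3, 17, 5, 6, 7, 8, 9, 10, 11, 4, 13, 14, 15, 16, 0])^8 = (17)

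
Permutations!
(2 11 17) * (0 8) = (0 8)(2 11 17) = [8, 1, 11, 3, 4, 5, 6, 7, 0, 9, 10, 17, 12, 13, 14, 15, 16, 2]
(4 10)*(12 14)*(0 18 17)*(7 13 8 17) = (0 18 7 13 8 17)(4 10)(12 14) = [18, 1, 2, 3, 10, 5, 6, 13, 17, 9, 4, 11, 14, 8, 12, 15, 16, 0, 7]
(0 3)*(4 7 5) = (0 3)(4 7 5) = [3, 1, 2, 0, 7, 4, 6, 5]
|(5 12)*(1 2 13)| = 6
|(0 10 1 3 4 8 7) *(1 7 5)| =15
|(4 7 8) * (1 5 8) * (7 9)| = |(1 5 8 4 9 7)| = 6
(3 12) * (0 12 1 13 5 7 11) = (0 12 3 1 13 5 7 11) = [12, 13, 2, 1, 4, 7, 6, 11, 8, 9, 10, 0, 3, 5]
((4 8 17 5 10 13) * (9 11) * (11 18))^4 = (4 10 17)(5 8 13)(9 18 11)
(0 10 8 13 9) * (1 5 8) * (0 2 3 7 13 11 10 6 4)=(0 6 4)(1 5 8 11 10)(2 3 7 13 9)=[6, 5, 3, 7, 0, 8, 4, 13, 11, 2, 1, 10, 12, 9]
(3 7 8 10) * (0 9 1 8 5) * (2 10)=(0 9 1 8 2 10 3 7 5)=[9, 8, 10, 7, 4, 0, 6, 5, 2, 1, 3]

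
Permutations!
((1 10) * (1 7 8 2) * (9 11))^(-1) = ((1 10 7 8 2)(9 11))^(-1) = (1 2 8 7 10)(9 11)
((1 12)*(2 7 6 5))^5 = (1 12)(2 7 6 5)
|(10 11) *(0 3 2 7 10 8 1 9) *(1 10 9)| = 15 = |(0 3 2 7 9)(8 10 11)|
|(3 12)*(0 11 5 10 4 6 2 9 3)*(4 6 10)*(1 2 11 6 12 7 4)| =12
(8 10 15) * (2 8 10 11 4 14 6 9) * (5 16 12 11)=[0, 1, 8, 3, 14, 16, 9, 7, 5, 2, 15, 4, 11, 13, 6, 10, 12]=(2 8 5 16 12 11 4 14 6 9)(10 15)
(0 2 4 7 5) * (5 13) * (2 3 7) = (0 3 7 13 5)(2 4) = [3, 1, 4, 7, 2, 0, 6, 13, 8, 9, 10, 11, 12, 5]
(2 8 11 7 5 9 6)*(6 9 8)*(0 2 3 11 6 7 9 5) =[2, 1, 7, 11, 4, 8, 3, 0, 6, 5, 10, 9] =(0 2 7)(3 11 9 5 8 6)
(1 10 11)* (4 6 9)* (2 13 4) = (1 10 11)(2 13 4 6 9) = [0, 10, 13, 3, 6, 5, 9, 7, 8, 2, 11, 1, 12, 4]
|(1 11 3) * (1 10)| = 4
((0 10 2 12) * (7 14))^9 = (0 10 2 12)(7 14) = ((0 10 2 12)(7 14))^9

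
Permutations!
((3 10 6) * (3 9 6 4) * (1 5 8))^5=(1 8 5)(3 4 10)(6 9)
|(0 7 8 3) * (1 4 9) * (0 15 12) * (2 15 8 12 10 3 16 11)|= |(0 7 12)(1 4 9)(2 15 10 3 8 16 11)|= 21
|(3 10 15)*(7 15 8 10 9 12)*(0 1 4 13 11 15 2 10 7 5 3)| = 12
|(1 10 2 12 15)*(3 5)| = 10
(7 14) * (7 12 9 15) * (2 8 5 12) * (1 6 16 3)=[0, 6, 8, 1, 4, 12, 16, 14, 5, 15, 10, 11, 9, 13, 2, 7, 3]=(1 6 16 3)(2 8 5 12 9 15 7 14)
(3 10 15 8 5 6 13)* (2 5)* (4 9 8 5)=(2 4 9 8)(3 10 15 5 6 13)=[0, 1, 4, 10, 9, 6, 13, 7, 2, 8, 15, 11, 12, 3, 14, 5]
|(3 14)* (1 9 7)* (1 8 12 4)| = 6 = |(1 9 7 8 12 4)(3 14)|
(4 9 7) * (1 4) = (1 4 9 7) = [0, 4, 2, 3, 9, 5, 6, 1, 8, 7]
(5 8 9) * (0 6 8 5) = [6, 1, 2, 3, 4, 5, 8, 7, 9, 0] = (0 6 8 9)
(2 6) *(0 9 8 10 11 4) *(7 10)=(0 9 8 7 10 11 4)(2 6)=[9, 1, 6, 3, 0, 5, 2, 10, 7, 8, 11, 4]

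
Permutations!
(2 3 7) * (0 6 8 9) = (0 6 8 9)(2 3 7) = [6, 1, 3, 7, 4, 5, 8, 2, 9, 0]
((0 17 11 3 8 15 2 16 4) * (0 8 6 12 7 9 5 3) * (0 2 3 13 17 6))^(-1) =((0 6 12 7 9 5 13 17 11 2 16 4 8 15 3))^(-1) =(0 3 15 8 4 16 2 11 17 13 5 9 7 12 6)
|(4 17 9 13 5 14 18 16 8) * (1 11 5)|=11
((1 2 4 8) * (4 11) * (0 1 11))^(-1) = (0 2 1)(4 11 8)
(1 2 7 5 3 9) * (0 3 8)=(0 3 9 1 2 7 5 8)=[3, 2, 7, 9, 4, 8, 6, 5, 0, 1]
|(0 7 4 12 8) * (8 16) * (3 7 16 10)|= 15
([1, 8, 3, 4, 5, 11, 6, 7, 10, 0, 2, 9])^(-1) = [9, 0, 10, 2, 3, 4, 6, 7, 1, 11, 8, 5]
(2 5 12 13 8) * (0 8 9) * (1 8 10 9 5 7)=(0 10 9)(1 8 2 7)(5 12 13)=[10, 8, 7, 3, 4, 12, 6, 1, 2, 0, 9, 11, 13, 5]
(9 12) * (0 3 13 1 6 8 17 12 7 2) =(0 3 13 1 6 8 17 12 9 7 2) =[3, 6, 0, 13, 4, 5, 8, 2, 17, 7, 10, 11, 9, 1, 14, 15, 16, 12]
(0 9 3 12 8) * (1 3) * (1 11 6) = (0 9 11 6 1 3 12 8) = [9, 3, 2, 12, 4, 5, 1, 7, 0, 11, 10, 6, 8]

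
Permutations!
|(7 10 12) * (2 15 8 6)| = |(2 15 8 6)(7 10 12)| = 12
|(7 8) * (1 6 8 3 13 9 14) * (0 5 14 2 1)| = 24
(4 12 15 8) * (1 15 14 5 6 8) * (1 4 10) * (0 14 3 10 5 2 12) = [14, 15, 12, 10, 0, 6, 8, 7, 5, 9, 1, 11, 3, 13, 2, 4] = (0 14 2 12 3 10 1 15 4)(5 6 8)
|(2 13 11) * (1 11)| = |(1 11 2 13)| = 4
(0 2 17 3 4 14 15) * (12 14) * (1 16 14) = (0 2 17 3 4 12 1 16 14 15) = [2, 16, 17, 4, 12, 5, 6, 7, 8, 9, 10, 11, 1, 13, 15, 0, 14, 3]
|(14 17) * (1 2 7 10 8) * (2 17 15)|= 8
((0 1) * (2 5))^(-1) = (0 1)(2 5)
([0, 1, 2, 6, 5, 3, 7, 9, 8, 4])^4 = [0, 1, 2, 4, 7, 9, 5, 3, 8, 6]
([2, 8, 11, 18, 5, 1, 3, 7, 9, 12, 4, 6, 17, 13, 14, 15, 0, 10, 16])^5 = [18, 10, 16, 11, 12, 17, 2, 7, 4, 5, 9, 0, 1, 13, 14, 15, 3, 8, 6]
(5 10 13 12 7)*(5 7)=(5 10 13 12)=[0, 1, 2, 3, 4, 10, 6, 7, 8, 9, 13, 11, 5, 12]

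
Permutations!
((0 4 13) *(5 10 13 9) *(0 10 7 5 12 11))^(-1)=(0 11 12 9 4)(5 7)(10 13)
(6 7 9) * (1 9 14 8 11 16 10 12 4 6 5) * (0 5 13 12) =(0 5 1 9 13 12 4 6 7 14 8 11 16 10) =[5, 9, 2, 3, 6, 1, 7, 14, 11, 13, 0, 16, 4, 12, 8, 15, 10]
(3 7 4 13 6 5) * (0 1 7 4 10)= (0 1 7 10)(3 4 13 6 5)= [1, 7, 2, 4, 13, 3, 5, 10, 8, 9, 0, 11, 12, 6]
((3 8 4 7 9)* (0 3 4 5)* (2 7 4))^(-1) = ((0 3 8 5)(2 7 9))^(-1) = (0 5 8 3)(2 9 7)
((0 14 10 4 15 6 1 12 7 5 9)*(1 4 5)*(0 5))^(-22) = ((0 14 10)(1 12 7)(4 15 6)(5 9))^(-22) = (0 10 14)(1 7 12)(4 6 15)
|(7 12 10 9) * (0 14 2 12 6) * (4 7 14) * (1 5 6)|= 30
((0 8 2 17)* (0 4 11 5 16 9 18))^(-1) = (0 18 9 16 5 11 4 17 2 8)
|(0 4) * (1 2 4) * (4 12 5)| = |(0 1 2 12 5 4)| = 6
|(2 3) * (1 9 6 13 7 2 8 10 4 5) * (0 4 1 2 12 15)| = |(0 4 5 2 3 8 10 1 9 6 13 7 12 15)| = 14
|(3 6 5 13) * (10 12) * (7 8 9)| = 12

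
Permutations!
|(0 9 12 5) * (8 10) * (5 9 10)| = 4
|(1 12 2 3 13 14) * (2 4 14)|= 12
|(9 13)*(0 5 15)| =6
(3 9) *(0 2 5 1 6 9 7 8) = (0 2 5 1 6 9 3 7 8) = [2, 6, 5, 7, 4, 1, 9, 8, 0, 3]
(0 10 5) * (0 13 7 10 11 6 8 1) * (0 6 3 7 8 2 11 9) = [9, 6, 11, 7, 4, 13, 2, 10, 1, 0, 5, 3, 12, 8] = (0 9)(1 6 2 11 3 7 10 5 13 8)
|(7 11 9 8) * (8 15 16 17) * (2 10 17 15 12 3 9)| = 6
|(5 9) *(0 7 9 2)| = |(0 7 9 5 2)| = 5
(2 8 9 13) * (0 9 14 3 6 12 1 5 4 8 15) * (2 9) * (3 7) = (0 2 15)(1 5 4 8 14 7 3 6 12)(9 13) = [2, 5, 15, 6, 8, 4, 12, 3, 14, 13, 10, 11, 1, 9, 7, 0]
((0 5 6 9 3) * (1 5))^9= ((0 1 5 6 9 3))^9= (0 6)(1 9)(3 5)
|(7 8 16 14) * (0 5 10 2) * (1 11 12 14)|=28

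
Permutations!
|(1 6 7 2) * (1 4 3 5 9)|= |(1 6 7 2 4 3 5 9)|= 8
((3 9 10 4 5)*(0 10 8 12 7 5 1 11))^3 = ((0 10 4 1 11)(3 9 8 12 7 5))^3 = (0 1 10 11 4)(3 12)(5 8)(7 9)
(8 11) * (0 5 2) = (0 5 2)(8 11) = [5, 1, 0, 3, 4, 2, 6, 7, 11, 9, 10, 8]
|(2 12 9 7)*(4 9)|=5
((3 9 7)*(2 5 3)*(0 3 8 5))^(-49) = ((0 3 9 7 2)(5 8))^(-49) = (0 3 9 7 2)(5 8)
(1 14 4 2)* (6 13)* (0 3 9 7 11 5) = (0 3 9 7 11 5)(1 14 4 2)(6 13) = [3, 14, 1, 9, 2, 0, 13, 11, 8, 7, 10, 5, 12, 6, 4]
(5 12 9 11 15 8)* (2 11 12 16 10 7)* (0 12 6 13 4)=(0 12 9 6 13 4)(2 11 15 8 5 16 10 7)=[12, 1, 11, 3, 0, 16, 13, 2, 5, 6, 7, 15, 9, 4, 14, 8, 10]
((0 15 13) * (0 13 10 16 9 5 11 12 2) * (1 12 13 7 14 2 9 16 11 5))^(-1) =(16)(0 2 14 7 13 11 10 15)(1 9 12)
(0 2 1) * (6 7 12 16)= (0 2 1)(6 7 12 16)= [2, 0, 1, 3, 4, 5, 7, 12, 8, 9, 10, 11, 16, 13, 14, 15, 6]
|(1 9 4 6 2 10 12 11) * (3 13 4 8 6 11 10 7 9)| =|(1 3 13 4 11)(2 7 9 8 6)(10 12)| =10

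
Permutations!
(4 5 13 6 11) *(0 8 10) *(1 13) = (0 8 10)(1 13 6 11 4 5) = [8, 13, 2, 3, 5, 1, 11, 7, 10, 9, 0, 4, 12, 6]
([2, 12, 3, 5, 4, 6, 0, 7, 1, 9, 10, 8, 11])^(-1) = (0 6 5 3 2)(1 8 11 12)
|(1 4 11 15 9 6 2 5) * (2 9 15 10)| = 6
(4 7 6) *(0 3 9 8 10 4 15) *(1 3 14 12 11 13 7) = (0 14 12 11 13 7 6 15)(1 3 9 8 10 4) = [14, 3, 2, 9, 1, 5, 15, 6, 10, 8, 4, 13, 11, 7, 12, 0]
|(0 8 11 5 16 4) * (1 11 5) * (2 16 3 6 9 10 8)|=12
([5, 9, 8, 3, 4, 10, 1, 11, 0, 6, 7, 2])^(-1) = (0 8 2 11 7 10 5)(1 6 9)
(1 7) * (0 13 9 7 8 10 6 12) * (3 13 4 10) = (0 4 10 6 12)(1 8 3 13 9 7) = [4, 8, 2, 13, 10, 5, 12, 1, 3, 7, 6, 11, 0, 9]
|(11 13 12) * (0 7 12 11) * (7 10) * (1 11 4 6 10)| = 9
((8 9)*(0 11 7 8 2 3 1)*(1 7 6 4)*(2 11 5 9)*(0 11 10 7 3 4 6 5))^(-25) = (1 5 10 8 4 11 9 7 2)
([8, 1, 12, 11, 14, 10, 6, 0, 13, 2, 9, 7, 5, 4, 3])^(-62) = [13, 1, 10, 7, 3, 2, 6, 8, 4, 5, 12, 0, 9, 14, 11]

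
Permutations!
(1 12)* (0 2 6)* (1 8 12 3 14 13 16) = [2, 3, 6, 14, 4, 5, 0, 7, 12, 9, 10, 11, 8, 16, 13, 15, 1] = (0 2 6)(1 3 14 13 16)(8 12)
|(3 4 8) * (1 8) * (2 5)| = 4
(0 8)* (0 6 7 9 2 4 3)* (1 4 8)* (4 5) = (0 1 5 4 3)(2 8 6 7 9) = [1, 5, 8, 0, 3, 4, 7, 9, 6, 2]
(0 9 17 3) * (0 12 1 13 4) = [9, 13, 2, 12, 0, 5, 6, 7, 8, 17, 10, 11, 1, 4, 14, 15, 16, 3] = (0 9 17 3 12 1 13 4)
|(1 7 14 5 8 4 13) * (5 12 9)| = 9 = |(1 7 14 12 9 5 8 4 13)|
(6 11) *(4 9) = (4 9)(6 11) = [0, 1, 2, 3, 9, 5, 11, 7, 8, 4, 10, 6]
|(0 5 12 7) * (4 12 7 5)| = |(0 4 12 5 7)| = 5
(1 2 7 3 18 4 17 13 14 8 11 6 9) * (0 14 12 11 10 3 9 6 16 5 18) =(0 14 8 10 3)(1 2 7 9)(4 17 13 12 11 16 5 18) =[14, 2, 7, 0, 17, 18, 6, 9, 10, 1, 3, 16, 11, 12, 8, 15, 5, 13, 4]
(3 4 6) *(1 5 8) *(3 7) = [0, 5, 2, 4, 6, 8, 7, 3, 1] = (1 5 8)(3 4 6 7)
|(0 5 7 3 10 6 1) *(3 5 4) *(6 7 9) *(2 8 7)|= |(0 4 3 10 2 8 7 5 9 6 1)|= 11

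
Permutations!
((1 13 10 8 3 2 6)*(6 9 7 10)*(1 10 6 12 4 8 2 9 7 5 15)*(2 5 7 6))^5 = (1 3 10 12 7 15 8 6 13 9 5 4 2)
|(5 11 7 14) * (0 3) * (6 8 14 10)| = 14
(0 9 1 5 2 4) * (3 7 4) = (0 9 1 5 2 3 7 4) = [9, 5, 3, 7, 0, 2, 6, 4, 8, 1]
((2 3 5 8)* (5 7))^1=(2 3 7 5 8)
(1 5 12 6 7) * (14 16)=(1 5 12 6 7)(14 16)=[0, 5, 2, 3, 4, 12, 7, 1, 8, 9, 10, 11, 6, 13, 16, 15, 14]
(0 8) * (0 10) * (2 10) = (0 8 2 10) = [8, 1, 10, 3, 4, 5, 6, 7, 2, 9, 0]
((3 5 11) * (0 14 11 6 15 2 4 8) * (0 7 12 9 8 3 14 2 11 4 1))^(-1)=(0 1 2)(3 4 14 11 15 6 5)(7 8 9 12)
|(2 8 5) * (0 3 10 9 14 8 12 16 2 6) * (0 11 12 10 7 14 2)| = |(0 3 7 14 8 5 6 11 12 16)(2 10 9)| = 30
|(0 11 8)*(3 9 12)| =3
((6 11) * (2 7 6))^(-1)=((2 7 6 11))^(-1)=(2 11 6 7)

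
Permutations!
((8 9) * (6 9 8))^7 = ((6 9))^7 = (6 9)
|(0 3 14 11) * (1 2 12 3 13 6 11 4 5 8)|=8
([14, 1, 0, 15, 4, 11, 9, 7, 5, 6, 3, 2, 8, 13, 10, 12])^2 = (0 10 15 8 11)(2 14 3 12 5)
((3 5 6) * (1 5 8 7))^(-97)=((1 5 6 3 8 7))^(-97)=(1 7 8 3 6 5)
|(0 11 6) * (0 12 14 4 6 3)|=|(0 11 3)(4 6 12 14)|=12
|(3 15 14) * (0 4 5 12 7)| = 15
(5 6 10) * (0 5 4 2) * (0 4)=(0 5 6 10)(2 4)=[5, 1, 4, 3, 2, 6, 10, 7, 8, 9, 0]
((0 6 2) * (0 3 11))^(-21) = (0 11 3 2 6) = ((0 6 2 3 11))^(-21)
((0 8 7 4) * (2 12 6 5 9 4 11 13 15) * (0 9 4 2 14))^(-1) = (0 14 15 13 11 7 8)(2 9 4 5 6 12)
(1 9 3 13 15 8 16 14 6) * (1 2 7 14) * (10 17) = [0, 9, 7, 13, 4, 5, 2, 14, 16, 3, 17, 11, 12, 15, 6, 8, 1, 10] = (1 9 3 13 15 8 16)(2 7 14 6)(10 17)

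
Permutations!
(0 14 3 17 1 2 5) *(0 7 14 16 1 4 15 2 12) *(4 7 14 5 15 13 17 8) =(0 16 1 12)(2 15)(3 8 4 13 17 7 5 14) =[16, 12, 15, 8, 13, 14, 6, 5, 4, 9, 10, 11, 0, 17, 3, 2, 1, 7]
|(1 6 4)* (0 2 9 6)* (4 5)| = |(0 2 9 6 5 4 1)| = 7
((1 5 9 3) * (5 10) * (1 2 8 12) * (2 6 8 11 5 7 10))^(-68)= (1 9 12 5 8 11 6 2 3)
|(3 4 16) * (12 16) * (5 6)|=4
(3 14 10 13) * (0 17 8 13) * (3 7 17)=(0 3 14 10)(7 17 8 13)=[3, 1, 2, 14, 4, 5, 6, 17, 13, 9, 0, 11, 12, 7, 10, 15, 16, 8]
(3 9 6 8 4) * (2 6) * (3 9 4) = (2 6 8 3 4 9) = [0, 1, 6, 4, 9, 5, 8, 7, 3, 2]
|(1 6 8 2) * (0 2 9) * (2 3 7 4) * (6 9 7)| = |(0 3 6 8 7 4 2 1 9)| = 9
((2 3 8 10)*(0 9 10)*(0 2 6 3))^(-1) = ((0 9 10 6 3 8 2))^(-1) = (0 2 8 3 6 10 9)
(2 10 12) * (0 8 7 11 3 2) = (0 8 7 11 3 2 10 12) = [8, 1, 10, 2, 4, 5, 6, 11, 7, 9, 12, 3, 0]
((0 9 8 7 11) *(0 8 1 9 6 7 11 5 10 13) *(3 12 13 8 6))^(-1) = ((0 3 12 13)(1 9)(5 10 8 11 6 7))^(-1) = (0 13 12 3)(1 9)(5 7 6 11 8 10)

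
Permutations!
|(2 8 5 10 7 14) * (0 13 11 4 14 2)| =|(0 13 11 4 14)(2 8 5 10 7)| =5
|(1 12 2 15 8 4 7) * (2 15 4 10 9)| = 9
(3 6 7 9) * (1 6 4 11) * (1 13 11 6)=[0, 1, 2, 4, 6, 5, 7, 9, 8, 3, 10, 13, 12, 11]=(3 4 6 7 9)(11 13)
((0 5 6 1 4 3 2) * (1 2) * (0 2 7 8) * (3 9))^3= ((0 5 6 7 8)(1 4 9 3))^3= (0 7 5 8 6)(1 3 9 4)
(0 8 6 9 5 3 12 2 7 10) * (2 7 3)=[8, 1, 3, 12, 4, 2, 9, 10, 6, 5, 0, 11, 7]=(0 8 6 9 5 2 3 12 7 10)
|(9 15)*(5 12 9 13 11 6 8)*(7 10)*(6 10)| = |(5 12 9 15 13 11 10 7 6 8)| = 10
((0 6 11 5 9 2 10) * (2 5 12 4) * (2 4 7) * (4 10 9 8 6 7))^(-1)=(0 10 4 12 11 6 8 5 9 2 7)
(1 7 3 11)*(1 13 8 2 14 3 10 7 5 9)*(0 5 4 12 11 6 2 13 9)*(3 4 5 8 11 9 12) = [8, 5, 14, 6, 3, 0, 2, 10, 13, 1, 7, 12, 9, 11, 4] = (0 8 13 11 12 9 1 5)(2 14 4 3 6)(7 10)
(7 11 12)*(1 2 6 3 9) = (1 2 6 3 9)(7 11 12) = [0, 2, 6, 9, 4, 5, 3, 11, 8, 1, 10, 12, 7]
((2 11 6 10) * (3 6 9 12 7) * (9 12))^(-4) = (2 7 10 12 6 11 3)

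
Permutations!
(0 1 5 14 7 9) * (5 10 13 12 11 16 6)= (0 1 10 13 12 11 16 6 5 14 7 9)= [1, 10, 2, 3, 4, 14, 5, 9, 8, 0, 13, 16, 11, 12, 7, 15, 6]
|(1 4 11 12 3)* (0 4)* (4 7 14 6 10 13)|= |(0 7 14 6 10 13 4 11 12 3 1)|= 11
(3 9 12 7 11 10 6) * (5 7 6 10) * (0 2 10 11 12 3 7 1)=(0 2 10 11 5 1)(3 9)(6 7 12)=[2, 0, 10, 9, 4, 1, 7, 12, 8, 3, 11, 5, 6]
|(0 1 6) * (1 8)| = |(0 8 1 6)| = 4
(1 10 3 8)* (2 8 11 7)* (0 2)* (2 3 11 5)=(0 3 5 2 8 1 10 11 7)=[3, 10, 8, 5, 4, 2, 6, 0, 1, 9, 11, 7]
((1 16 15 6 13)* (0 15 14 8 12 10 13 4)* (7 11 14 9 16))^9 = ((0 15 6 4)(1 7 11 14 8 12 10 13)(9 16))^9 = (0 15 6 4)(1 7 11 14 8 12 10 13)(9 16)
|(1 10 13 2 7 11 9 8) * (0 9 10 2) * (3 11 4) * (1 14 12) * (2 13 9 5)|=14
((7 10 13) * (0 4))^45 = (13)(0 4)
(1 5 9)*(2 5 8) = (1 8 2 5 9) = [0, 8, 5, 3, 4, 9, 6, 7, 2, 1]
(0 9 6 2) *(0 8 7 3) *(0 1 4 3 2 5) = (0 9 6 5)(1 4 3)(2 8 7) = [9, 4, 8, 1, 3, 0, 5, 2, 7, 6]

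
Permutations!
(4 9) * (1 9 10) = (1 9 4 10) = [0, 9, 2, 3, 10, 5, 6, 7, 8, 4, 1]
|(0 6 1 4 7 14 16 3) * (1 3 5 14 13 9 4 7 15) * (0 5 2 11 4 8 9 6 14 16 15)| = 26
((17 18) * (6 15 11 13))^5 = (6 15 11 13)(17 18)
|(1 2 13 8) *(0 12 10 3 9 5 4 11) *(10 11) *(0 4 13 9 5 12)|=11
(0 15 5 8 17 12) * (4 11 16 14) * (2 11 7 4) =(0 15 5 8 17 12)(2 11 16 14)(4 7) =[15, 1, 11, 3, 7, 8, 6, 4, 17, 9, 10, 16, 0, 13, 2, 5, 14, 12]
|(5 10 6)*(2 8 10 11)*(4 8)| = |(2 4 8 10 6 5 11)| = 7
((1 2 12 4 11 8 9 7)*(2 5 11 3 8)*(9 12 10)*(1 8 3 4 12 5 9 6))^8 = (12)(1 6 10 2 11 5 8 7 9)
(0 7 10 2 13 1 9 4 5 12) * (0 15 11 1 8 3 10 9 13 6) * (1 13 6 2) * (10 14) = (0 7 9 4 5 12 15 11 13 8 3 14 10 1 6) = [7, 6, 2, 14, 5, 12, 0, 9, 3, 4, 1, 13, 15, 8, 10, 11]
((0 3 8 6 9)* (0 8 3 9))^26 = (0 8)(6 9)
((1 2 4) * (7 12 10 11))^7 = (1 2 4)(7 11 10 12)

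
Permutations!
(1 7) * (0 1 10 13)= (0 1 7 10 13)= [1, 7, 2, 3, 4, 5, 6, 10, 8, 9, 13, 11, 12, 0]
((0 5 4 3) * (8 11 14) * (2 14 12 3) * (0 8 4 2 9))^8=(0 2 4)(5 14 9)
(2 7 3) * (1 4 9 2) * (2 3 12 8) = [0, 4, 7, 1, 9, 5, 6, 12, 2, 3, 10, 11, 8] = (1 4 9 3)(2 7 12 8)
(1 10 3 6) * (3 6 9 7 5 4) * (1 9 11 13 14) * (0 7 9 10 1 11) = (0 7 5 4 3)(6 10)(11 13 14) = [7, 1, 2, 0, 3, 4, 10, 5, 8, 9, 6, 13, 12, 14, 11]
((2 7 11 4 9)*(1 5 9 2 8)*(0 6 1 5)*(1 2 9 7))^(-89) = (0 1 2 6)(4 9 8 5 7 11)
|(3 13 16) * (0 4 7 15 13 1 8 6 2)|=|(0 4 7 15 13 16 3 1 8 6 2)|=11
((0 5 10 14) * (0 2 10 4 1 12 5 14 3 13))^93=(0 10)(1 12 5 4)(2 13)(3 14)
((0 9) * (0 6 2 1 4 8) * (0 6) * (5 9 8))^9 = (0 8 6 2 1 4 5 9)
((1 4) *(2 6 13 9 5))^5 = (13)(1 4) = ((1 4)(2 6 13 9 5))^5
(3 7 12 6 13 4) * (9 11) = (3 7 12 6 13 4)(9 11) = [0, 1, 2, 7, 3, 5, 13, 12, 8, 11, 10, 9, 6, 4]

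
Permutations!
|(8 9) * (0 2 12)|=|(0 2 12)(8 9)|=6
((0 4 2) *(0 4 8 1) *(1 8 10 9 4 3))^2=(0 9 2 1 10 4 3)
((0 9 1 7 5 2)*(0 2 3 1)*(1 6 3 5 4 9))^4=((0 1 7 4 9)(3 6))^4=(0 9 4 7 1)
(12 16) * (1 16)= [0, 16, 2, 3, 4, 5, 6, 7, 8, 9, 10, 11, 1, 13, 14, 15, 12]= (1 16 12)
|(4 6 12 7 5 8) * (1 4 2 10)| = |(1 4 6 12 7 5 8 2 10)| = 9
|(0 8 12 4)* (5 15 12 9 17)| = |(0 8 9 17 5 15 12 4)| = 8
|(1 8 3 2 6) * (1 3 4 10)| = |(1 8 4 10)(2 6 3)| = 12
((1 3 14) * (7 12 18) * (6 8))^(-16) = (1 14 3)(7 18 12)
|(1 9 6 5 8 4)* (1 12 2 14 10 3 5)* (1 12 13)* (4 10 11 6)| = 20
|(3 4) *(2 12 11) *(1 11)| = 4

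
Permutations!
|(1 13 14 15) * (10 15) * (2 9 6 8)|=20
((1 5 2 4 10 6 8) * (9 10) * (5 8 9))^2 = (2 5 4)(6 10 9)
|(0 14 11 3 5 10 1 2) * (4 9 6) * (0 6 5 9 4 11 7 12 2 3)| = |(0 14 7 12 2 6 11)(1 3 9 5 10)| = 35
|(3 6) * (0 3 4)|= |(0 3 6 4)|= 4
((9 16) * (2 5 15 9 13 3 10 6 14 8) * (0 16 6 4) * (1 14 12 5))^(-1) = ((0 16 13 3 10 4)(1 14 8 2)(5 15 9 6 12))^(-1) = (0 4 10 3 13 16)(1 2 8 14)(5 12 6 9 15)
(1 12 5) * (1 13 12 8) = (1 8)(5 13 12) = [0, 8, 2, 3, 4, 13, 6, 7, 1, 9, 10, 11, 5, 12]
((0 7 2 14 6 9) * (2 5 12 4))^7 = (0 6 2 12 7 9 14 4 5)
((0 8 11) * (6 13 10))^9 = (13)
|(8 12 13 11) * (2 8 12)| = 6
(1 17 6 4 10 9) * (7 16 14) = (1 17 6 4 10 9)(7 16 14) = [0, 17, 2, 3, 10, 5, 4, 16, 8, 1, 9, 11, 12, 13, 7, 15, 14, 6]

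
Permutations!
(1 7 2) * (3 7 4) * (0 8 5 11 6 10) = (0 8 5 11 6 10)(1 4 3 7 2) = [8, 4, 1, 7, 3, 11, 10, 2, 5, 9, 0, 6]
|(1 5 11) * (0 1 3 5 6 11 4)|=|(0 1 6 11 3 5 4)|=7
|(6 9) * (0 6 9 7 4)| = 4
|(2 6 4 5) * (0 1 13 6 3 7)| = |(0 1 13 6 4 5 2 3 7)| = 9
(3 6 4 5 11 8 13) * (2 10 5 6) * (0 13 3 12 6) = (0 13 12 6 4)(2 10 5 11 8 3) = [13, 1, 10, 2, 0, 11, 4, 7, 3, 9, 5, 8, 6, 12]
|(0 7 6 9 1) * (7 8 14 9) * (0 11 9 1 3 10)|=8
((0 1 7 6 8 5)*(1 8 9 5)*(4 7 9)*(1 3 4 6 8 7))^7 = (0 5 9 1 4 3 8 7)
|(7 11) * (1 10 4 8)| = |(1 10 4 8)(7 11)| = 4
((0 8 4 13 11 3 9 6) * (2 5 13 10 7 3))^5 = ((0 8 4 10 7 3 9 6)(2 5 13 11))^5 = (0 3 4 6 7 8 9 10)(2 5 13 11)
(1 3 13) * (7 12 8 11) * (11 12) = (1 3 13)(7 11)(8 12) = [0, 3, 2, 13, 4, 5, 6, 11, 12, 9, 10, 7, 8, 1]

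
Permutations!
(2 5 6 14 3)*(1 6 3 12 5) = [0, 6, 1, 2, 4, 3, 14, 7, 8, 9, 10, 11, 5, 13, 12] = (1 6 14 12 5 3 2)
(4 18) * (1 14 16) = (1 14 16)(4 18) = [0, 14, 2, 3, 18, 5, 6, 7, 8, 9, 10, 11, 12, 13, 16, 15, 1, 17, 4]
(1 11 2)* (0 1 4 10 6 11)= [1, 0, 4, 3, 10, 5, 11, 7, 8, 9, 6, 2]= (0 1)(2 4 10 6 11)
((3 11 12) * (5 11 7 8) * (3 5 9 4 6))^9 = ((3 7 8 9 4 6)(5 11 12))^9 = (12)(3 9)(4 7)(6 8)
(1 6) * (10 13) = (1 6)(10 13) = [0, 6, 2, 3, 4, 5, 1, 7, 8, 9, 13, 11, 12, 10]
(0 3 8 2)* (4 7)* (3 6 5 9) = (0 6 5 9 3 8 2)(4 7) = [6, 1, 0, 8, 7, 9, 5, 4, 2, 3]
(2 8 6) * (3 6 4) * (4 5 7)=(2 8 5 7 4 3 6)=[0, 1, 8, 6, 3, 7, 2, 4, 5]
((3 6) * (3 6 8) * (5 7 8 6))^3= ((3 6 5 7 8))^3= (3 7 6 8 5)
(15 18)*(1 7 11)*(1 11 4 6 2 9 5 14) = (1 7 4 6 2 9 5 14)(15 18) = [0, 7, 9, 3, 6, 14, 2, 4, 8, 5, 10, 11, 12, 13, 1, 18, 16, 17, 15]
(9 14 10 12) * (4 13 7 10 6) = [0, 1, 2, 3, 13, 5, 4, 10, 8, 14, 12, 11, 9, 7, 6] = (4 13 7 10 12 9 14 6)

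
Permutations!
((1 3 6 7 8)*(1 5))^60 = (8)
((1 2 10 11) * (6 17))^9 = ((1 2 10 11)(6 17))^9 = (1 2 10 11)(6 17)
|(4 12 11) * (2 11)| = 4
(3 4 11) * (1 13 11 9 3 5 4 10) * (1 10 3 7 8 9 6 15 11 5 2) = (1 13 5 4 6 15 11 2)(7 8 9) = [0, 13, 1, 3, 6, 4, 15, 8, 9, 7, 10, 2, 12, 5, 14, 11]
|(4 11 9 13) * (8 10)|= 4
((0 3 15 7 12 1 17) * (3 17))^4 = (17)(1 12 7 15 3)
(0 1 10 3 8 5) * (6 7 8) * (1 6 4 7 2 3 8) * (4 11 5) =(0 6 2 3 11 5)(1 10 8 4 7) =[6, 10, 3, 11, 7, 0, 2, 1, 4, 9, 8, 5]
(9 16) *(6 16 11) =(6 16 9 11) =[0, 1, 2, 3, 4, 5, 16, 7, 8, 11, 10, 6, 12, 13, 14, 15, 9]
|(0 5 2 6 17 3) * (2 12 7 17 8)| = 6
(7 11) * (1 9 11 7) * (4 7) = (1 9 11)(4 7) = [0, 9, 2, 3, 7, 5, 6, 4, 8, 11, 10, 1]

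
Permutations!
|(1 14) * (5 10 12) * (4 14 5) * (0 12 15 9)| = 9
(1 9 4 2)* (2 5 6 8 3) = (1 9 4 5 6 8 3 2) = [0, 9, 1, 2, 5, 6, 8, 7, 3, 4]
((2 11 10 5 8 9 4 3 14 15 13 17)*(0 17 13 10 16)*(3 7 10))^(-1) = (0 16 11 2 17)(3 15 14)(4 9 8 5 10 7)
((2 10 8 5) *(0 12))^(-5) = (0 12)(2 5 8 10)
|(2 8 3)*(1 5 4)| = 3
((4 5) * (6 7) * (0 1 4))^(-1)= ((0 1 4 5)(6 7))^(-1)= (0 5 4 1)(6 7)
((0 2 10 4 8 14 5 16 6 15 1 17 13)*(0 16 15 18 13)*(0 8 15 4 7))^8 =(18)(1 17 8 14 5 4 15)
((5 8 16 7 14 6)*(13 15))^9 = ((5 8 16 7 14 6)(13 15))^9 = (5 7)(6 16)(8 14)(13 15)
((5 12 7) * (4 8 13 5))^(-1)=(4 7 12 5 13 8)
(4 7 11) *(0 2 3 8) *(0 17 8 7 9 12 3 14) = (0 2 14)(3 7 11 4 9 12)(8 17) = [2, 1, 14, 7, 9, 5, 6, 11, 17, 12, 10, 4, 3, 13, 0, 15, 16, 8]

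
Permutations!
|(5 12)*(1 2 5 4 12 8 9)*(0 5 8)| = 4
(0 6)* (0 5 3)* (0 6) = [0, 1, 2, 6, 4, 3, 5] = (3 6 5)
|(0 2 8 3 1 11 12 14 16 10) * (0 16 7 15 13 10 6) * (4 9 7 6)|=63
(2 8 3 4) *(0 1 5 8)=(0 1 5 8 3 4 2)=[1, 5, 0, 4, 2, 8, 6, 7, 3]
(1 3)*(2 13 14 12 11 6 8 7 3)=[0, 2, 13, 1, 4, 5, 8, 3, 7, 9, 10, 6, 11, 14, 12]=(1 2 13 14 12 11 6 8 7 3)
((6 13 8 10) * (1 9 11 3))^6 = (1 11)(3 9)(6 8)(10 13)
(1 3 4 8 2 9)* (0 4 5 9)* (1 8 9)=(0 4 9 8 2)(1 3 5)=[4, 3, 0, 5, 9, 1, 6, 7, 2, 8]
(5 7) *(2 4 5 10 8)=(2 4 5 7 10 8)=[0, 1, 4, 3, 5, 7, 6, 10, 2, 9, 8]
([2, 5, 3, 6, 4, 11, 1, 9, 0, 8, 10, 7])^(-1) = [8, 6, 0, 2, 4, 1, 3, 11, 9, 7, 10, 5]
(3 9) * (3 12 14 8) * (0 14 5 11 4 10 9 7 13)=(0 14 8 3 7 13)(4 10 9 12 5 11)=[14, 1, 2, 7, 10, 11, 6, 13, 3, 12, 9, 4, 5, 0, 8]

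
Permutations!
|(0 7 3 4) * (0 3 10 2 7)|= 6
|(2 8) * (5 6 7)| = |(2 8)(5 6 7)| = 6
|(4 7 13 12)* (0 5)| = 4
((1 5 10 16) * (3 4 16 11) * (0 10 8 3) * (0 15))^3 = ((0 10 11 15)(1 5 8 3 4 16))^3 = (0 15 11 10)(1 3)(4 5)(8 16)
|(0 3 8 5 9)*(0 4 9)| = |(0 3 8 5)(4 9)| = 4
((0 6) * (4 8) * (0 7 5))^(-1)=((0 6 7 5)(4 8))^(-1)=(0 5 7 6)(4 8)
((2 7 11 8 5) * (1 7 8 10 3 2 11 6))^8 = (1 6 7)(2 5 10)(3 8 11)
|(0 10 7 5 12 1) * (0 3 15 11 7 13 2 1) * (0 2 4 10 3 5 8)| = 12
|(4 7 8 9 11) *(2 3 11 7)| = 12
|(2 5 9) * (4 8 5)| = 5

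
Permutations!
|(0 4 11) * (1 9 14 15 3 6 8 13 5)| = 9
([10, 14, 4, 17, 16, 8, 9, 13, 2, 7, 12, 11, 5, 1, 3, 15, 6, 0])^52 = [8, 0, 9, 12, 7, 16, 1, 3, 6, 14, 2, 11, 4, 17, 10, 15, 13, 5]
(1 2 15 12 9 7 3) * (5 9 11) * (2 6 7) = (1 6 7 3)(2 15 12 11 5 9) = [0, 6, 15, 1, 4, 9, 7, 3, 8, 2, 10, 5, 11, 13, 14, 12]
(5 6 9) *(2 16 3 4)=(2 16 3 4)(5 6 9)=[0, 1, 16, 4, 2, 6, 9, 7, 8, 5, 10, 11, 12, 13, 14, 15, 3]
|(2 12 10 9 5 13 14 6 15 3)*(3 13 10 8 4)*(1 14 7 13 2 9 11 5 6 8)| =30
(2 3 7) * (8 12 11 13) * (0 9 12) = (0 9 12 11 13 8)(2 3 7) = [9, 1, 3, 7, 4, 5, 6, 2, 0, 12, 10, 13, 11, 8]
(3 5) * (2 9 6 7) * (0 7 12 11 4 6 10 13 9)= [7, 1, 0, 5, 6, 3, 12, 2, 8, 10, 13, 4, 11, 9]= (0 7 2)(3 5)(4 6 12 11)(9 10 13)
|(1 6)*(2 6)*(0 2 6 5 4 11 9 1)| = 8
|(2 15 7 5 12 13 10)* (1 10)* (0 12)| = 9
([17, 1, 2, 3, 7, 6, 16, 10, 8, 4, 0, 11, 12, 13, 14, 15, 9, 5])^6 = [4, 1, 2, 3, 6, 10, 0, 16, 8, 5, 9, 11, 12, 13, 14, 15, 17, 7]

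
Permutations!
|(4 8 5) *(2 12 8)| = |(2 12 8 5 4)| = 5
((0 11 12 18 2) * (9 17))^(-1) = (0 2 18 12 11)(9 17)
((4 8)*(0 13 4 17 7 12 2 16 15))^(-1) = (0 15 16 2 12 7 17 8 4 13)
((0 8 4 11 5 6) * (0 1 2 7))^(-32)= ((0 8 4 11 5 6 1 2 7))^(-32)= (0 5 7 11 2 4 1 8 6)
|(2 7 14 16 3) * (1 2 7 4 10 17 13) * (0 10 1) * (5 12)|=12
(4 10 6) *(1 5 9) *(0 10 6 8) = (0 10 8)(1 5 9)(4 6) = [10, 5, 2, 3, 6, 9, 4, 7, 0, 1, 8]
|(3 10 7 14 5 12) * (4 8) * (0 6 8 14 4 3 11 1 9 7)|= 40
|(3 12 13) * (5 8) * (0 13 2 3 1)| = |(0 13 1)(2 3 12)(5 8)| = 6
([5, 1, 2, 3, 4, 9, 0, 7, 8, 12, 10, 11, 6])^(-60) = (12)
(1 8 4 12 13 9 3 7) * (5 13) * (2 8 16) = (1 16 2 8 4 12 5 13 9 3 7) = [0, 16, 8, 7, 12, 13, 6, 1, 4, 3, 10, 11, 5, 9, 14, 15, 2]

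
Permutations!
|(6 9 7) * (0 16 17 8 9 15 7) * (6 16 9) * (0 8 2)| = |(0 9 8 6 15 7 16 17 2)| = 9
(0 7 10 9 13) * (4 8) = (0 7 10 9 13)(4 8) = [7, 1, 2, 3, 8, 5, 6, 10, 4, 13, 9, 11, 12, 0]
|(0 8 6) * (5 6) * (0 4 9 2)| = 7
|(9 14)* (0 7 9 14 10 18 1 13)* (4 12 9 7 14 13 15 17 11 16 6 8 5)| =39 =|(0 14 13)(1 15 17 11 16 6 8 5 4 12 9 10 18)|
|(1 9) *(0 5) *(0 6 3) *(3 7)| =10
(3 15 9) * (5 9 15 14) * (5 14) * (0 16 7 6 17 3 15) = (0 16 7 6 17 3 5 9 15) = [16, 1, 2, 5, 4, 9, 17, 6, 8, 15, 10, 11, 12, 13, 14, 0, 7, 3]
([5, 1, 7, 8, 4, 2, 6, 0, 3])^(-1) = (0 7 2 5)(3 8)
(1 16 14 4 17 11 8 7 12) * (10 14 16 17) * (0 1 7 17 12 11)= (0 1 12 7 11 8 17)(4 10 14)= [1, 12, 2, 3, 10, 5, 6, 11, 17, 9, 14, 8, 7, 13, 4, 15, 16, 0]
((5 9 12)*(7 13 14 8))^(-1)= ((5 9 12)(7 13 14 8))^(-1)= (5 12 9)(7 8 14 13)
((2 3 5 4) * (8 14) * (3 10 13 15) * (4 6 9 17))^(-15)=(2 5)(3 4)(6 10)(8 14)(9 13)(15 17)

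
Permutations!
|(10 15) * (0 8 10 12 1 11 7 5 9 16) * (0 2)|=|(0 8 10 15 12 1 11 7 5 9 16 2)|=12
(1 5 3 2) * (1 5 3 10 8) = (1 3 2 5 10 8) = [0, 3, 5, 2, 4, 10, 6, 7, 1, 9, 8]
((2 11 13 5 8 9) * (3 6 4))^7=(2 11 13 5 8 9)(3 6 4)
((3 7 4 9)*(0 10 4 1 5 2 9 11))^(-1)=((0 10 4 11)(1 5 2 9 3 7))^(-1)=(0 11 4 10)(1 7 3 9 2 5)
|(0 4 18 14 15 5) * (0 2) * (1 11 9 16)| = 28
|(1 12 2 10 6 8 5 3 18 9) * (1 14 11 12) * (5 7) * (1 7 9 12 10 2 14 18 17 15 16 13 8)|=|(1 7 5 3 17 15 16 13 8 9 18 12 14 11 10 6)|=16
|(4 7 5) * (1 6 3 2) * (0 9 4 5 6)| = |(0 9 4 7 6 3 2 1)| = 8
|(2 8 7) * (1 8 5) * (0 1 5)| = 5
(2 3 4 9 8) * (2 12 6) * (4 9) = [0, 1, 3, 9, 4, 5, 2, 7, 12, 8, 10, 11, 6] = (2 3 9 8 12 6)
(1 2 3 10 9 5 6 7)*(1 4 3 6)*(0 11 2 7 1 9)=[11, 7, 6, 10, 3, 9, 1, 4, 8, 5, 0, 2]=(0 11 2 6 1 7 4 3 10)(5 9)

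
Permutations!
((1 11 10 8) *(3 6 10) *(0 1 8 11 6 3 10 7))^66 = (11)(0 6)(1 7)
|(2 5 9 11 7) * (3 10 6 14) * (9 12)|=12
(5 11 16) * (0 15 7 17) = (0 15 7 17)(5 11 16) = [15, 1, 2, 3, 4, 11, 6, 17, 8, 9, 10, 16, 12, 13, 14, 7, 5, 0]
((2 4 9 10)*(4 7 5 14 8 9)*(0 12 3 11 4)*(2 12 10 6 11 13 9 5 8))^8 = ((0 10 12 3 13 9 6 11 4)(2 7 8 5 14))^8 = (0 4 11 6 9 13 3 12 10)(2 5 7 14 8)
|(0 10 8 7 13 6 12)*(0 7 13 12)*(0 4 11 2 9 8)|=14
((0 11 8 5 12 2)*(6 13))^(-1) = (0 2 12 5 8 11)(6 13)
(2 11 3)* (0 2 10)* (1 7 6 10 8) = (0 2 11 3 8 1 7 6 10) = [2, 7, 11, 8, 4, 5, 10, 6, 1, 9, 0, 3]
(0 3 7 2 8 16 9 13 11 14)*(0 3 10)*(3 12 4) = (0 10)(2 8 16 9 13 11 14 12 4 3 7) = [10, 1, 8, 7, 3, 5, 6, 2, 16, 13, 0, 14, 4, 11, 12, 15, 9]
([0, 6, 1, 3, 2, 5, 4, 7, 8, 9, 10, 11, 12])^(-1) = (12)(1 2 4 6)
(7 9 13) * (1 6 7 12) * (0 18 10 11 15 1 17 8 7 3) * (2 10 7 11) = (0 18 7 9 13 12 17 8 11 15 1 6 3)(2 10) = [18, 6, 10, 0, 4, 5, 3, 9, 11, 13, 2, 15, 17, 12, 14, 1, 16, 8, 7]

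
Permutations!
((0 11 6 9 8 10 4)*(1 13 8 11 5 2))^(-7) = ((0 5 2 1 13 8 10 4)(6 9 11))^(-7) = (0 5 2 1 13 8 10 4)(6 11 9)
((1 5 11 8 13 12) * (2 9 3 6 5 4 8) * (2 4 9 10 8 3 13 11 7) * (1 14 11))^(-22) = (1 4 10 14 7 13 6)(2 12 5 9 3 8 11)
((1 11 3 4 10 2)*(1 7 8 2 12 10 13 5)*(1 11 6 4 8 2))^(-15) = (1 6 4 13 5 11 3 8)(2 7)(10 12)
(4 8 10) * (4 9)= [0, 1, 2, 3, 8, 5, 6, 7, 10, 4, 9]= (4 8 10 9)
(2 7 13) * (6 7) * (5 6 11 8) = (2 11 8 5 6 7 13) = [0, 1, 11, 3, 4, 6, 7, 13, 5, 9, 10, 8, 12, 2]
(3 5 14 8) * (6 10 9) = [0, 1, 2, 5, 4, 14, 10, 7, 3, 6, 9, 11, 12, 13, 8] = (3 5 14 8)(6 10 9)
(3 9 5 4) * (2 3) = (2 3 9 5 4) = [0, 1, 3, 9, 2, 4, 6, 7, 8, 5]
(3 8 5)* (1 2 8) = (1 2 8 5 3) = [0, 2, 8, 1, 4, 3, 6, 7, 5]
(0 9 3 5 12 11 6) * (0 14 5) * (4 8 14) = (0 9 3)(4 8 14 5 12 11 6) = [9, 1, 2, 0, 8, 12, 4, 7, 14, 3, 10, 6, 11, 13, 5]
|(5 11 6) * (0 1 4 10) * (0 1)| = |(1 4 10)(5 11 6)| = 3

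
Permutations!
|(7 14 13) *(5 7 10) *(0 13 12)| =|(0 13 10 5 7 14 12)| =7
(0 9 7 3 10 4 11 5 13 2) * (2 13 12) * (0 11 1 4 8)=(13)(0 9 7 3 10 8)(1 4)(2 11 5 12)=[9, 4, 11, 10, 1, 12, 6, 3, 0, 7, 8, 5, 2, 13]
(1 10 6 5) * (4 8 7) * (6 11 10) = (1 6 5)(4 8 7)(10 11) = [0, 6, 2, 3, 8, 1, 5, 4, 7, 9, 11, 10]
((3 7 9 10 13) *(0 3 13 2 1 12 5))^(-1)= ((13)(0 3 7 9 10 2 1 12 5))^(-1)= (13)(0 5 12 1 2 10 9 7 3)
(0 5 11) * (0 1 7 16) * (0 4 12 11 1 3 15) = (0 5 1 7 16 4 12 11 3 15) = [5, 7, 2, 15, 12, 1, 6, 16, 8, 9, 10, 3, 11, 13, 14, 0, 4]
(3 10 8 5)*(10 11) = (3 11 10 8 5) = [0, 1, 2, 11, 4, 3, 6, 7, 5, 9, 8, 10]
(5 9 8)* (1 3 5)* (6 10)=(1 3 5 9 8)(6 10)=[0, 3, 2, 5, 4, 9, 10, 7, 1, 8, 6]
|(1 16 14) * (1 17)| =4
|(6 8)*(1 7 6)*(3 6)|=5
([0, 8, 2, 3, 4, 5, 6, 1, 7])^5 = (1 7 8)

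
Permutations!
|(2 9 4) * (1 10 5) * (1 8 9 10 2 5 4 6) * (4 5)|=|(1 2 10 5 8 9 6)|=7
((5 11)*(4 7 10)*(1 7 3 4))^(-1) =(1 10 7)(3 4)(5 11)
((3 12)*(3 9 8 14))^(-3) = ((3 12 9 8 14))^(-3) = (3 9 14 12 8)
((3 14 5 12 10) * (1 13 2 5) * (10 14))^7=((1 13 2 5 12 14)(3 10))^7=(1 13 2 5 12 14)(3 10)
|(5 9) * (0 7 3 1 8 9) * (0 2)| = 8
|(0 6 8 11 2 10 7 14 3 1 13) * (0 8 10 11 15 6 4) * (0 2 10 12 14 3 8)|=45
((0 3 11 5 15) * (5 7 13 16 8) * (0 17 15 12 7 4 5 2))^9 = (0 8 13 12 4 3 2 16 7 5 11)(15 17) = ((0 3 11 4 5 12 7 13 16 8 2)(15 17))^9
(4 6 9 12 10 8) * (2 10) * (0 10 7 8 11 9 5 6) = (0 10 11 9 12 2 7 8 4)(5 6) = [10, 1, 7, 3, 0, 6, 5, 8, 4, 12, 11, 9, 2]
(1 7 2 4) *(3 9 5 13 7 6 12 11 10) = (1 6 12 11 10 3 9 5 13 7 2 4) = [0, 6, 4, 9, 1, 13, 12, 2, 8, 5, 3, 10, 11, 7]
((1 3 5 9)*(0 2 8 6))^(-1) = ((0 2 8 6)(1 3 5 9))^(-1) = (0 6 8 2)(1 9 5 3)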